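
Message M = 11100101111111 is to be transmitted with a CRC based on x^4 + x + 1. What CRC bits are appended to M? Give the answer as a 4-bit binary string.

0010

Append 4 zeros: 111001011111110000. Divide by 10011 (XOR where the leading bit is 1):
  pos 0: 11100 XOR 10011 = 01111
  pos 1: 11111 XOR 10011 = 01100
  pos 2: 11000 XOR 10011 = 01011
  pos 3: 10111 XOR 10011 = 00100
  pos 5: 10011 XOR 10011 = 00000
  pos 10: 11110 XOR 10011 = 01101
  pos 11: 11010 XOR 10011 = 01001
  pos 12: 10010 XOR 10011 = 00001
Remainder (last 4 bits) = 0010. This is the CRC / FCS.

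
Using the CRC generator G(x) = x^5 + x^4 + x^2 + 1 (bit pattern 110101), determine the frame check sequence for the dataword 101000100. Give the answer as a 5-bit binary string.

01000

Append 5 zeros: 10100010000000. Divide by 110101 (XOR where the leading bit is 1):
  pos 0: 101000 XOR 110101 = 011101
  pos 1: 111011 XOR 110101 = 001110
  pos 3: 111000 XOR 110101 = 001101
  pos 5: 110100 XOR 110101 = 000001
Remainder (last 5 bits) = 01000. This is the CRC / FCS.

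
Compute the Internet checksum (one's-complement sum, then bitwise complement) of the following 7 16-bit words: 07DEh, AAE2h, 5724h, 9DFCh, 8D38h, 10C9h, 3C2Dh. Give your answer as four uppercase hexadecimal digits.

One's-complement addition (fold any carry out of bit 15 back into bit 0):
  0x07DE + 0xAAE2 = 0x0B2C0
  0xB2C0 + 0x5724 = 0x109E4 → wrap carry → 0x09E5
  0x09E5 + 0x9DFC = 0x0A7E1
  0xA7E1 + 0x8D38 = 0x13519 → wrap carry → 0x351A
  0x351A + 0x10C9 = 0x045E3
  0x45E3 + 0x3C2D = 0x08210
One's-complement sum = 0x8210.
Checksum = ~0x8210 & 0xFFFF = 0x7DEF.

7DEF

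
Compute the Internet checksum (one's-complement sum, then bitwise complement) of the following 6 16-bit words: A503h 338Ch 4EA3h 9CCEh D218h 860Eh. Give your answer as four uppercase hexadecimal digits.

E3D6

One's-complement addition (fold any carry out of bit 15 back into bit 0):
  0xA503 + 0x338C = 0x0D88F
  0xD88F + 0x4EA3 = 0x12732 → wrap carry → 0x2733
  0x2733 + 0x9CCE = 0x0C401
  0xC401 + 0xD218 = 0x19619 → wrap carry → 0x961A
  0x961A + 0x860E = 0x11C28 → wrap carry → 0x1C29
One's-complement sum = 0x1C29.
Checksum = ~0x1C29 & 0xFFFF = 0xE3D6.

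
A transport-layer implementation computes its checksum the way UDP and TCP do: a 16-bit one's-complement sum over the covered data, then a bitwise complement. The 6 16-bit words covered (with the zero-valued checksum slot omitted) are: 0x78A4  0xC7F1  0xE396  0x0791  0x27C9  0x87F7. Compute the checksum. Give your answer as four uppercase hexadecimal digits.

One's-complement addition (fold any carry out of bit 15 back into bit 0):
  0x78A4 + 0xC7F1 = 0x14095 → wrap carry → 0x4096
  0x4096 + 0xE396 = 0x1242C → wrap carry → 0x242D
  0x242D + 0x0791 = 0x02BBE
  0x2BBE + 0x27C9 = 0x05387
  0x5387 + 0x87F7 = 0x0DB7E
One's-complement sum = 0xDB7E.
Checksum = ~0xDB7E & 0xFFFF = 0x2481.

2481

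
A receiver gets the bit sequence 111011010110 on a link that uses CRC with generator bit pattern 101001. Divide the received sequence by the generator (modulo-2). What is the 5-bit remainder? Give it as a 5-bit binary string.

Modulo-2 division of 111011010110 by 101001:
  pos 0: 111011 XOR 101001 = 010010
  pos 1: 100100 XOR 101001 = 001101
  pos 3: 110110 XOR 101001 = 011111
  pos 4: 111111 XOR 101001 = 010110
  pos 5: 101101 XOR 101001 = 000100
Remainder = 01000 (nonzero — an error is detected).

01000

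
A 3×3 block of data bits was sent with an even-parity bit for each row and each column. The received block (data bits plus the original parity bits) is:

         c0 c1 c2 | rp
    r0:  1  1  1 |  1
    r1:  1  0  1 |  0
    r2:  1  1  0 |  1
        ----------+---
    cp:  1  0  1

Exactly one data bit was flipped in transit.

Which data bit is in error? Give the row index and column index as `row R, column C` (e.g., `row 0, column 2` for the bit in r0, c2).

row 2, column 2

Recompute each row's even parity and compare to rp:
  r0: data parity 1, sent rp 1 → ok
  r1: data parity 0, sent rp 0 → ok
  r2: data parity 0, sent rp 1 → mismatch
Recompute each column's even parity and compare to cp:
  c0: data parity 1, sent cp 1 → ok
  c1: data parity 0, sent cp 0 → ok
  c2: data parity 0, sent cp 1 → mismatch
Exactly one row (r2) and one column (c2) fail → the flipped bit is at their intersection.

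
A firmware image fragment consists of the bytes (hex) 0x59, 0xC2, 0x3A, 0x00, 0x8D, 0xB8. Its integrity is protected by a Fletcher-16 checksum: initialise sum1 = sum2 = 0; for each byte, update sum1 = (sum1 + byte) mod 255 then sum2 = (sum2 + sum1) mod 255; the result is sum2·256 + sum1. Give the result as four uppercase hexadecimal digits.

A29C

Running sums (mod 255):
  after byte 0 (0x59): sum1=89, sum2=89
  after byte 1 (0xC2): sum1=28, sum2=117
  after byte 2 (0x3A): sum1=86, sum2=203
  after byte 3 (0x00): sum1=86, sum2=34
  after byte 4 (0x8D): sum1=227, sum2=6
  after byte 5 (0xB8): sum1=156, sum2=162
Checksum = sum2·256 + sum1 = 162·256 + 156 = 41628 = 0xA29C.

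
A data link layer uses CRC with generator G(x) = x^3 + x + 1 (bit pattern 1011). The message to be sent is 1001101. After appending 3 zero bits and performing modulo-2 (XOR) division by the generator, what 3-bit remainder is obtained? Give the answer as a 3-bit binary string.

Append 3 zeros: 1001101000. Divide by 1011 (XOR where the leading bit is 1):
  pos 0: 1001 XOR 1011 = 0010
  pos 2: 1010 XOR 1011 = 0001
  pos 5: 1100 XOR 1011 = 0111
  pos 6: 1110 XOR 1011 = 0101
Remainder (last 3 bits) = 101. This is the CRC / FCS.

101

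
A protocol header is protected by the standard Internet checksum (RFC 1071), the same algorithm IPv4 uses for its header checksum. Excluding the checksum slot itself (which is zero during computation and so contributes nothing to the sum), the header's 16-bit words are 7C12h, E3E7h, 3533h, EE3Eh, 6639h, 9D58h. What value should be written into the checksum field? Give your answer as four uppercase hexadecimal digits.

7901

One's-complement addition (fold any carry out of bit 15 back into bit 0):
  0x7C12 + 0xE3E7 = 0x15FF9 → wrap carry → 0x5FFA
  0x5FFA + 0x3533 = 0x0952D
  0x952D + 0xEE3E = 0x1836B → wrap carry → 0x836C
  0x836C + 0x6639 = 0x0E9A5
  0xE9A5 + 0x9D58 = 0x186FD → wrap carry → 0x86FE
One's-complement sum = 0x86FE.
Checksum = ~0x86FE & 0xFFFF = 0x7901.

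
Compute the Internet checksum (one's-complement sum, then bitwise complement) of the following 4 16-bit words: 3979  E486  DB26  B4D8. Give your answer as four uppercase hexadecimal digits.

5200

One's-complement addition (fold any carry out of bit 15 back into bit 0):
  0x3979 + 0xE486 = 0x11DFF → wrap carry → 0x1E00
  0x1E00 + 0xDB26 = 0x0F926
  0xF926 + 0xB4D8 = 0x1ADFE → wrap carry → 0xADFF
One's-complement sum = 0xADFF.
Checksum = ~0xADFF & 0xFFFF = 0x5200.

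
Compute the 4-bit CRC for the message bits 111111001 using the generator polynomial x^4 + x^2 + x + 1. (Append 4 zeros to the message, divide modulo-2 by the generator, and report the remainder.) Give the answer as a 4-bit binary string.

0001

Append 4 zeros: 1111110010000. Divide by 10111 (XOR where the leading bit is 1):
  pos 0: 11111 XOR 10111 = 01000
  pos 1: 10001 XOR 10111 = 00110
  pos 3: 11000 XOR 10111 = 01111
  pos 4: 11111 XOR 10111 = 01000
  pos 5: 10000 XOR 10111 = 00111
  pos 7: 11100 XOR 10111 = 01011
  pos 8: 10110 XOR 10111 = 00001
Remainder (last 4 bits) = 0001. This is the CRC / FCS.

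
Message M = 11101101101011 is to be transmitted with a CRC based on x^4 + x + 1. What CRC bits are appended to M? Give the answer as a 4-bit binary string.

Append 4 zeros: 111011011010110000. Divide by 10011 (XOR where the leading bit is 1):
  pos 0: 11101 XOR 10011 = 01110
  pos 1: 11101 XOR 10011 = 01110
  pos 2: 11100 XOR 10011 = 01111
  pos 3: 11111 XOR 10011 = 01100
  pos 4: 11001 XOR 10011 = 01010
  pos 5: 10100 XOR 10011 = 00111
  pos 7: 11110 XOR 10011 = 01101
  pos 8: 11011 XOR 10011 = 01000
  pos 9: 10001 XOR 10011 = 00010
  pos 12: 10000 XOR 10011 = 00011
Remainder (last 4 bits) = 0110. This is the CRC / FCS.

0110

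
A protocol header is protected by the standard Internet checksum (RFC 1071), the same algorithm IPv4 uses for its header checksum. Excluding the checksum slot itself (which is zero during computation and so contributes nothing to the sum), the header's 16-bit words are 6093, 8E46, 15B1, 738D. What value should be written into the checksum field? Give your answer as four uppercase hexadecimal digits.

One's-complement addition (fold any carry out of bit 15 back into bit 0):
  0x6093 + 0x8E46 = 0x0EED9
  0xEED9 + 0x15B1 = 0x1048A → wrap carry → 0x048B
  0x048B + 0x738D = 0x07818
One's-complement sum = 0x7818.
Checksum = ~0x7818 & 0xFFFF = 0x87E7.

87E7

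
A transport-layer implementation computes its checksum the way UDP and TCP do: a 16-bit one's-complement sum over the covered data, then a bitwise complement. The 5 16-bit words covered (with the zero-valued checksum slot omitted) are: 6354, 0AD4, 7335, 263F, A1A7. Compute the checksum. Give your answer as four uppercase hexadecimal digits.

One's-complement addition (fold any carry out of bit 15 back into bit 0):
  0x6354 + 0x0AD4 = 0x06E28
  0x6E28 + 0x7335 = 0x0E15D
  0xE15D + 0x263F = 0x1079C → wrap carry → 0x079D
  0x079D + 0xA1A7 = 0x0A944
One's-complement sum = 0xA944.
Checksum = ~0xA944 & 0xFFFF = 0x56BB.

56BB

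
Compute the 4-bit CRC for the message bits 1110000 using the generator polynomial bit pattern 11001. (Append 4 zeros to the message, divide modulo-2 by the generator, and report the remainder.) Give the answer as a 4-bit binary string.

0001

Append 4 zeros: 11100000000. Divide by 11001 (XOR where the leading bit is 1):
  pos 0: 11100 XOR 11001 = 00101
  pos 2: 10100 XOR 11001 = 01101
  pos 3: 11010 XOR 11001 = 00011
  pos 6: 11000 XOR 11001 = 00001
Remainder (last 4 bits) = 0001. This is the CRC / FCS.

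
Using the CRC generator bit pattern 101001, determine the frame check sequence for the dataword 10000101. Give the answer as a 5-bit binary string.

Append 5 zeros: 1000010100000. Divide by 101001 (XOR where the leading bit is 1):
  pos 0: 100001 XOR 101001 = 001000
  pos 2: 100001 XOR 101001 = 001000
  pos 4: 100000 XOR 101001 = 001001
  pos 6: 100100 XOR 101001 = 001101
Remainder (last 5 bits) = 11010. This is the CRC / FCS.

11010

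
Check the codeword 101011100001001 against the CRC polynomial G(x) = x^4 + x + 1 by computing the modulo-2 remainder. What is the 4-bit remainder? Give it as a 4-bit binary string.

Modulo-2 division of 101011100001001 by 10011:
  pos 0: 10101 XOR 10011 = 00110
  pos 2: 11011 XOR 10011 = 01000
  pos 3: 10000 XOR 10011 = 00011
  pos 6: 11000 XOR 10011 = 01011
  pos 7: 10111 XOR 10011 = 00100
  pos 9: 10000 XOR 10011 = 00011
Remainder = 0111 (nonzero — an error is detected).

0111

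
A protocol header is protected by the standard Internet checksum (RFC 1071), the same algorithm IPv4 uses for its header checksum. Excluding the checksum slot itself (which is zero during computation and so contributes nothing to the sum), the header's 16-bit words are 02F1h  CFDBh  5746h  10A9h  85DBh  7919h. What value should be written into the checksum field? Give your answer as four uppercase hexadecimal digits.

One's-complement addition (fold any carry out of bit 15 back into bit 0):
  0x02F1 + 0xCFDB = 0x0D2CC
  0xD2CC + 0x5746 = 0x12A12 → wrap carry → 0x2A13
  0x2A13 + 0x10A9 = 0x03ABC
  0x3ABC + 0x85DB = 0x0C097
  0xC097 + 0x7919 = 0x139B0 → wrap carry → 0x39B1
One's-complement sum = 0x39B1.
Checksum = ~0x39B1 & 0xFFFF = 0xC64E.

C64E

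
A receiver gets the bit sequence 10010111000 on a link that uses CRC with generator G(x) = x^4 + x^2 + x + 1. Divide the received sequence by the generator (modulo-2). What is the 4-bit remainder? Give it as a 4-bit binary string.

1000

Modulo-2 division of 10010111000 by 10111:
  pos 0: 10010 XOR 10111 = 00101
  pos 2: 10111 XOR 10111 = 00000
Remainder = 1000 (nonzero — an error is detected).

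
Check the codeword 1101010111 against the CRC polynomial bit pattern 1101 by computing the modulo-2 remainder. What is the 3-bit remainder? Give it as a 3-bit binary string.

000

Modulo-2 division of 1101010111 by 1101:
  pos 0: 1101 XOR 1101 = 0000
  pos 5: 1011 XOR 1101 = 0110
  pos 6: 1101 XOR 1101 = 0000
Remainder = 000 (zero — the frame passes the CRC check).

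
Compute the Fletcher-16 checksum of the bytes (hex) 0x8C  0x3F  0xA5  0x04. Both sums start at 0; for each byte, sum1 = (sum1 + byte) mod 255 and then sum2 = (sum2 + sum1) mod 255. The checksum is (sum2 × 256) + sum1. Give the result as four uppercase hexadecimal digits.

3F75

Running sums (mod 255):
  after byte 0 (0x8C): sum1=140, sum2=140
  after byte 1 (0x3F): sum1=203, sum2=88
  after byte 2 (0xA5): sum1=113, sum2=201
  after byte 3 (0x04): sum1=117, sum2=63
Checksum = sum2·256 + sum1 = 63·256 + 117 = 16245 = 0x3F75.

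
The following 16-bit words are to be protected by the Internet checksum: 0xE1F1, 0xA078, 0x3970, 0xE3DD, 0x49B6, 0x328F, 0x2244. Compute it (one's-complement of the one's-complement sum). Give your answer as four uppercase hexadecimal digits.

C1BD

One's-complement addition (fold any carry out of bit 15 back into bit 0):
  0xE1F1 + 0xA078 = 0x18269 → wrap carry → 0x826A
  0x826A + 0x3970 = 0x0BBDA
  0xBBDA + 0xE3DD = 0x19FB7 → wrap carry → 0x9FB8
  0x9FB8 + 0x49B6 = 0x0E96E
  0xE96E + 0x328F = 0x11BFD → wrap carry → 0x1BFE
  0x1BFE + 0x2244 = 0x03E42
One's-complement sum = 0x3E42.
Checksum = ~0x3E42 & 0xFFFF = 0xC1BD.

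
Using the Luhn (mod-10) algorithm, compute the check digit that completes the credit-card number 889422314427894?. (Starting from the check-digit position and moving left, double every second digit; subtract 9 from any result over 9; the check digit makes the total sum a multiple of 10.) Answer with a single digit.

2

Partial digits right→left: 4 9 8 7 2 4 4 1 3 2 2 4 9 8 8
Double every second digit counting from the check-digit position (so the 1st, 3rd, 5th, ... of the partial from the right).
  doubled (with −9 where >9): 8 7 4 8 6 4 9 7 → sum 53
  kept as-is: 9 7 4 1 2 4 8 → sum 35
Total = 53 + 35 = 88.
Check digit = (10 − (88 mod 10)) mod 10 = 2.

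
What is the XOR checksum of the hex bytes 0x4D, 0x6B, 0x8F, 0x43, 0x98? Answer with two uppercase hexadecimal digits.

XOR the bytes together:
  start with 0x4D
  0x4D ⊕ 0x6B = 0x26
  0x26 ⊕ 0x8F = 0xA9
  0xA9 ⊕ 0x43 = 0xEA
  0xEA ⊕ 0x98 = 0x72

72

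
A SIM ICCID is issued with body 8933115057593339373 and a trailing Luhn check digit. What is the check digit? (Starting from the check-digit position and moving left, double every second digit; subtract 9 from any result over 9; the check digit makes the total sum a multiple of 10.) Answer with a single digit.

Partial digits right→left: 3 7 3 9 3 3 3 9 5 7 5 0 5 1 1 3 3 9 8
Double every second digit counting from the check-digit position (so the 1st, 3rd, 5th, ... of the partial from the right).
  doubled (with −9 where >9): 6 6 6 6 1 1 1 2 6 7 → sum 42
  kept as-is: 7 9 3 9 7 0 1 3 9 → sum 48
Total = 42 + 48 = 90.
Check digit = (10 − (90 mod 10)) mod 10 = 0.

0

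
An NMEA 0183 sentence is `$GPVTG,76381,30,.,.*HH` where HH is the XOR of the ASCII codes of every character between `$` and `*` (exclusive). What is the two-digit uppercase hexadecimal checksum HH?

6A

XOR the ASCII codes of the payload characters:
  'G' = 0x47 → acc = 0x47
  'P' = 0x50 → acc = 0x17
  'V' = 0x56 → acc = 0x41
  'T' = 0x54 → acc = 0x15
  'G' = 0x47 → acc = 0x52
  ',' = 0x2C → acc = 0x7E
  '7' = 0x37 → acc = 0x49
  '6' = 0x36 → acc = 0x7F
  '3' = 0x33 → acc = 0x4C
  '8' = 0x38 → acc = 0x74
  '1' = 0x31 → acc = 0x45
  ',' = 0x2C → acc = 0x69
  '3' = 0x33 → acc = 0x5A
  '0' = 0x30 → acc = 0x6A
  ',' = 0x2C → acc = 0x46
  '.' = 0x2E → acc = 0x68
  ',' = 0x2C → acc = 0x44
  '.' = 0x2E → acc = 0x6A
Checksum = 0x6A.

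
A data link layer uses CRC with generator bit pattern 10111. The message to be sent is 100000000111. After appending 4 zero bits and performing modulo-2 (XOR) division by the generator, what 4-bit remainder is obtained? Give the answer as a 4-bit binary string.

0000

Append 4 zeros: 1000000001110000. Divide by 10111 (XOR where the leading bit is 1):
  pos 0: 10000 XOR 10111 = 00111
  pos 2: 11100 XOR 10111 = 01011
  pos 3: 10110 XOR 10111 = 00001
  pos 7: 10111 XOR 10111 = 00000
Remainder (last 4 bits) = 0000. This is the CRC / FCS.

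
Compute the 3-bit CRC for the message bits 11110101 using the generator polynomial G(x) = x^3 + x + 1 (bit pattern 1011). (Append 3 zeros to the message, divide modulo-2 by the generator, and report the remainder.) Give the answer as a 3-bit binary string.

Append 3 zeros: 11110101000. Divide by 1011 (XOR where the leading bit is 1):
  pos 0: 1111 XOR 1011 = 0100
  pos 1: 1000 XOR 1011 = 0011
  pos 3: 1110 XOR 1011 = 0101
  pos 4: 1011 XOR 1011 = 0000
Remainder (last 3 bits) = 000. This is the CRC / FCS.

000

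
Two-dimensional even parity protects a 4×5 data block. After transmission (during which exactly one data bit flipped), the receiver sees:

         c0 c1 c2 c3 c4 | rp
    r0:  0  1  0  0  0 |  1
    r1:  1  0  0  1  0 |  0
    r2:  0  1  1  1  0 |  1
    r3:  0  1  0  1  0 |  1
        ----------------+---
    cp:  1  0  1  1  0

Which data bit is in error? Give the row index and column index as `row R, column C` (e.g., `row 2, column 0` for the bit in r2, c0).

row 3, column 1

Recompute each row's even parity and compare to rp:
  r0: data parity 1, sent rp 1 → ok
  r1: data parity 0, sent rp 0 → ok
  r2: data parity 1, sent rp 1 → ok
  r3: data parity 0, sent rp 1 → mismatch
Recompute each column's even parity and compare to cp:
  c0: data parity 1, sent cp 1 → ok
  c1: data parity 1, sent cp 0 → mismatch
  c2: data parity 1, sent cp 1 → ok
  c3: data parity 1, sent cp 1 → ok
  c4: data parity 0, sent cp 0 → ok
Exactly one row (r3) and one column (c1) fail → the flipped bit is at their intersection.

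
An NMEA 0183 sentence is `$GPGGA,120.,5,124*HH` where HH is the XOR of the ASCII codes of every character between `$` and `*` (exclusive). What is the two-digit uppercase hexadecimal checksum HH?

XOR the ASCII codes of the payload characters:
  'G' = 0x47 → acc = 0x47
  'P' = 0x50 → acc = 0x17
  'G' = 0x47 → acc = 0x50
  'G' = 0x47 → acc = 0x17
  'A' = 0x41 → acc = 0x56
  ',' = 0x2C → acc = 0x7A
  '1' = 0x31 → acc = 0x4B
  '2' = 0x32 → acc = 0x79
  '0' = 0x30 → acc = 0x49
  '.' = 0x2E → acc = 0x67
  ',' = 0x2C → acc = 0x4B
  '5' = 0x35 → acc = 0x7E
  ',' = 0x2C → acc = 0x52
  '1' = 0x31 → acc = 0x63
  '2' = 0x32 → acc = 0x51
  '4' = 0x34 → acc = 0x65
Checksum = 0x65.

65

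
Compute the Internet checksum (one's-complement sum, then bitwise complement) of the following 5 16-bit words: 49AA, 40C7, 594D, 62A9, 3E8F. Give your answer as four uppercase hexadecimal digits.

7B08

One's-complement addition (fold any carry out of bit 15 back into bit 0):
  0x49AA + 0x40C7 = 0x08A71
  0x8A71 + 0x594D = 0x0E3BE
  0xE3BE + 0x62A9 = 0x14667 → wrap carry → 0x4668
  0x4668 + 0x3E8F = 0x084F7
One's-complement sum = 0x84F7.
Checksum = ~0x84F7 & 0xFFFF = 0x7B08.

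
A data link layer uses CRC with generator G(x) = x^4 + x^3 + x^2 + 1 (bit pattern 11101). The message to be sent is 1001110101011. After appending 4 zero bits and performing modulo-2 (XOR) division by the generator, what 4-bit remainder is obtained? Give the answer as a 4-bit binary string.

Append 4 zeros: 10011101010110000. Divide by 11101 (XOR where the leading bit is 1):
  pos 0: 10011 XOR 11101 = 01110
  pos 1: 11101 XOR 11101 = 00000
  pos 7: 10101 XOR 11101 = 01000
  pos 8: 10001 XOR 11101 = 01100
  pos 9: 11000 XOR 11101 = 00101
  pos 11: 10100 XOR 11101 = 01001
  pos 12: 10010 XOR 11101 = 01111
Remainder (last 4 bits) = 1111. This is the CRC / FCS.

1111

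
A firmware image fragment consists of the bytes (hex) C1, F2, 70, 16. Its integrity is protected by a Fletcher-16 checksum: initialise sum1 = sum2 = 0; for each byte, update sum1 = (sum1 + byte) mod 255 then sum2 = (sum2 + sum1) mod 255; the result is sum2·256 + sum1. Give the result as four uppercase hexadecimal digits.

D63B

Running sums (mod 255):
  after byte 0 (C1): sum1=193, sum2=193
  after byte 1 (F2): sum1=180, sum2=118
  after byte 2 (70): sum1=37, sum2=155
  after byte 3 (16): sum1=59, sum2=214
Checksum = sum2·256 + sum1 = 214·256 + 59 = 54843 = 0xD63B.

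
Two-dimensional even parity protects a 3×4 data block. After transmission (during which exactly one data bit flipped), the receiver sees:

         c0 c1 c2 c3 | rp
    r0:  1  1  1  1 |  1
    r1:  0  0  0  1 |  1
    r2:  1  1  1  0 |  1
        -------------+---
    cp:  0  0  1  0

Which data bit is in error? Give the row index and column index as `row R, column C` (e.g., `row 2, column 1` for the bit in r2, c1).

row 0, column 2

Recompute each row's even parity and compare to rp:
  r0: data parity 0, sent rp 1 → mismatch
  r1: data parity 1, sent rp 1 → ok
  r2: data parity 1, sent rp 1 → ok
Recompute each column's even parity and compare to cp:
  c0: data parity 0, sent cp 0 → ok
  c1: data parity 0, sent cp 0 → ok
  c2: data parity 0, sent cp 1 → mismatch
  c3: data parity 0, sent cp 0 → ok
Exactly one row (r0) and one column (c2) fail → the flipped bit is at their intersection.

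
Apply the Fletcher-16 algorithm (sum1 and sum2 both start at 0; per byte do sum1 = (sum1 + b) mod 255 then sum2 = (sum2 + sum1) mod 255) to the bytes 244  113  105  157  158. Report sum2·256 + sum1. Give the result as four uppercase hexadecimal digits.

Running sums (mod 255):
  after byte 0 (244): sum1=244, sum2=244
  after byte 1 (113): sum1=102, sum2=91
  after byte 2 (105): sum1=207, sum2=43
  after byte 3 (157): sum1=109, sum2=152
  after byte 4 (158): sum1=12, sum2=164
Checksum = sum2·256 + sum1 = 164·256 + 12 = 41996 = 0xA40C.

A40C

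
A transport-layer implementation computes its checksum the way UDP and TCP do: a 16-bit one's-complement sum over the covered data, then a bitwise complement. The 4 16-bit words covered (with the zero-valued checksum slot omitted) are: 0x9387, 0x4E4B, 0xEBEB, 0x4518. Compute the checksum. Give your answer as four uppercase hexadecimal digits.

ED28

One's-complement addition (fold any carry out of bit 15 back into bit 0):
  0x9387 + 0x4E4B = 0x0E1D2
  0xE1D2 + 0xEBEB = 0x1CDBD → wrap carry → 0xCDBE
  0xCDBE + 0x4518 = 0x112D6 → wrap carry → 0x12D7
One's-complement sum = 0x12D7.
Checksum = ~0x12D7 & 0xFFFF = 0xED28.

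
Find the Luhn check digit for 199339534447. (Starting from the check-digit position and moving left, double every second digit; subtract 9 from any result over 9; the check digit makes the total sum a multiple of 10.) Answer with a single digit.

Partial digits right→left: 7 4 4 4 3 5 9 3 3 9 9 1
Double every second digit counting from the check-digit position (so the 1st, 3rd, 5th, ... of the partial from the right).
  doubled (with −9 where >9): 5 8 6 9 6 9 → sum 43
  kept as-is: 4 4 5 3 9 1 → sum 26
Total = 43 + 26 = 69.
Check digit = (10 − (69 mod 10)) mod 10 = 1.

1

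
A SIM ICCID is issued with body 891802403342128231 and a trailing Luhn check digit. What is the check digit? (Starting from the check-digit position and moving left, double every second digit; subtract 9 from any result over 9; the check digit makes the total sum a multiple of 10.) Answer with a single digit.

Partial digits right→left: 1 3 2 8 2 1 2 4 3 3 0 4 2 0 8 1 9 8
Double every second digit counting from the check-digit position (so the 1st, 3rd, 5th, ... of the partial from the right).
  doubled (with −9 where >9): 2 4 4 4 6 0 4 7 9 → sum 40
  kept as-is: 3 8 1 4 3 4 0 1 8 → sum 32
Total = 40 + 32 = 72.
Check digit = (10 − (72 mod 10)) mod 10 = 8.

8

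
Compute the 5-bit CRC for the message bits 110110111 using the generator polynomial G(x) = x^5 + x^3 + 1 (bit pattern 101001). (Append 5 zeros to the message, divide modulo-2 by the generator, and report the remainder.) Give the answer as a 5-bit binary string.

Append 5 zeros: 11011011100000. Divide by 101001 (XOR where the leading bit is 1):
  pos 0: 110110 XOR 101001 = 011111
  pos 1: 111111 XOR 101001 = 010110
  pos 2: 101101 XOR 101001 = 000100
  pos 5: 100100 XOR 101001 = 001101
  pos 7: 110100 XOR 101001 = 011101
  pos 8: 111010 XOR 101001 = 010011
Remainder (last 5 bits) = 10011. This is the CRC / FCS.

10011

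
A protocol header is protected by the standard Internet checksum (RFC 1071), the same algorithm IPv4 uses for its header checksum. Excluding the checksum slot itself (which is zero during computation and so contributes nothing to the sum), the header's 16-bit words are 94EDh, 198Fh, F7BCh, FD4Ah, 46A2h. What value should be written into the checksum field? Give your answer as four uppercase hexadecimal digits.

One's-complement addition (fold any carry out of bit 15 back into bit 0):
  0x94ED + 0x198F = 0x0AE7C
  0xAE7C + 0xF7BC = 0x1A638 → wrap carry → 0xA639
  0xA639 + 0xFD4A = 0x1A383 → wrap carry → 0xA384
  0xA384 + 0x46A2 = 0x0EA26
One's-complement sum = 0xEA26.
Checksum = ~0xEA26 & 0xFFFF = 0x15D9.

15D9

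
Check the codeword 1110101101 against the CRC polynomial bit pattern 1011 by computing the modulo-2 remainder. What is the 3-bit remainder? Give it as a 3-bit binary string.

Modulo-2 division of 1110101101 by 1011:
  pos 0: 1110 XOR 1011 = 0101
  pos 1: 1011 XOR 1011 = 0000
  pos 6: 1101 XOR 1011 = 0110
Remainder = 110 (nonzero — an error is detected).

110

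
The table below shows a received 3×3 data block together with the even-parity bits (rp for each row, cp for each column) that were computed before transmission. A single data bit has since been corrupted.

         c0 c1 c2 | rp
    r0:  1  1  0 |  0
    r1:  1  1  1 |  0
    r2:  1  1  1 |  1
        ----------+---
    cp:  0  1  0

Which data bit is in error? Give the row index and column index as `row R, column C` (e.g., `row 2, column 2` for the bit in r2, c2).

Recompute each row's even parity and compare to rp:
  r0: data parity 0, sent rp 0 → ok
  r1: data parity 1, sent rp 0 → mismatch
  r2: data parity 1, sent rp 1 → ok
Recompute each column's even parity and compare to cp:
  c0: data parity 1, sent cp 0 → mismatch
  c1: data parity 1, sent cp 1 → ok
  c2: data parity 0, sent cp 0 → ok
Exactly one row (r1) and one column (c0) fail → the flipped bit is at their intersection.

row 1, column 0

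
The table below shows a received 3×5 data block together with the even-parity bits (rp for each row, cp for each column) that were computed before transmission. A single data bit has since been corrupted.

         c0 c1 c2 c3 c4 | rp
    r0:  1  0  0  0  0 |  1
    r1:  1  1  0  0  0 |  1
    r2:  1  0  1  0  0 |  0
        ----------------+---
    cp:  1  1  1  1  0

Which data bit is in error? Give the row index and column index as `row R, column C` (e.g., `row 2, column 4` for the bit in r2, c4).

Recompute each row's even parity and compare to rp:
  r0: data parity 1, sent rp 1 → ok
  r1: data parity 0, sent rp 1 → mismatch
  r2: data parity 0, sent rp 0 → ok
Recompute each column's even parity and compare to cp:
  c0: data parity 1, sent cp 1 → ok
  c1: data parity 1, sent cp 1 → ok
  c2: data parity 1, sent cp 1 → ok
  c3: data parity 0, sent cp 1 → mismatch
  c4: data parity 0, sent cp 0 → ok
Exactly one row (r1) and one column (c3) fail → the flipped bit is at their intersection.

row 1, column 3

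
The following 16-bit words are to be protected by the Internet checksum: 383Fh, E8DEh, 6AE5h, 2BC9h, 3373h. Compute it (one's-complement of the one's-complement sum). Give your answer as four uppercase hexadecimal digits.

14C0

One's-complement addition (fold any carry out of bit 15 back into bit 0):
  0x383F + 0xE8DE = 0x1211D → wrap carry → 0x211E
  0x211E + 0x6AE5 = 0x08C03
  0x8C03 + 0x2BC9 = 0x0B7CC
  0xB7CC + 0x3373 = 0x0EB3F
One's-complement sum = 0xEB3F.
Checksum = ~0xEB3F & 0xFFFF = 0x14C0.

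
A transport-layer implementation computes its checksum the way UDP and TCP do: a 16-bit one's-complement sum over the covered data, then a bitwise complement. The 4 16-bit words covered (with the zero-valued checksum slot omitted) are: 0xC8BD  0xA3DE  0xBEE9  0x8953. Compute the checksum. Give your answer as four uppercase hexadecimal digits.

One's-complement addition (fold any carry out of bit 15 back into bit 0):
  0xC8BD + 0xA3DE = 0x16C9B → wrap carry → 0x6C9C
  0x6C9C + 0xBEE9 = 0x12B85 → wrap carry → 0x2B86
  0x2B86 + 0x8953 = 0x0B4D9
One's-complement sum = 0xB4D9.
Checksum = ~0xB4D9 & 0xFFFF = 0x4B26.

4B26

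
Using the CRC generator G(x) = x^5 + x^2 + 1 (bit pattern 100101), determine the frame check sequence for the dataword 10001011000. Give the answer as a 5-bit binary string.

Append 5 zeros: 1000101100000000. Divide by 100101 (XOR where the leading bit is 1):
  pos 0: 100010 XOR 100101 = 000111
  pos 3: 111110 XOR 100101 = 011011
  pos 4: 110110 XOR 100101 = 010011
  pos 5: 100110 XOR 100101 = 000011
  pos 9: 110000 XOR 100101 = 010101
  pos 10: 101010 XOR 100101 = 001111
Remainder (last 5 bits) = 01111. This is the CRC / FCS.

01111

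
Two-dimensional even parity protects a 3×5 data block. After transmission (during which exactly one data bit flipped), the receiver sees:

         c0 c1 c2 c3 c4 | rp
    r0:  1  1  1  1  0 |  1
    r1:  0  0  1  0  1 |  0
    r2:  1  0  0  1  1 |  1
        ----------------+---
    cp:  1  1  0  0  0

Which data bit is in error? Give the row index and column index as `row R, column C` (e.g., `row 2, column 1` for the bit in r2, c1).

row 0, column 0

Recompute each row's even parity and compare to rp:
  r0: data parity 0, sent rp 1 → mismatch
  r1: data parity 0, sent rp 0 → ok
  r2: data parity 1, sent rp 1 → ok
Recompute each column's even parity and compare to cp:
  c0: data parity 0, sent cp 1 → mismatch
  c1: data parity 1, sent cp 1 → ok
  c2: data parity 0, sent cp 0 → ok
  c3: data parity 0, sent cp 0 → ok
  c4: data parity 0, sent cp 0 → ok
Exactly one row (r0) and one column (c0) fail → the flipped bit is at their intersection.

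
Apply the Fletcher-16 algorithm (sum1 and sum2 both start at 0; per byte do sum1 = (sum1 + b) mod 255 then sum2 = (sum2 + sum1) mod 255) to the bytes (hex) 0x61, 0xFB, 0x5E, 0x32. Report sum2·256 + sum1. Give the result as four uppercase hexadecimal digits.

Running sums (mod 255):
  after byte 0 (0x61): sum1=97, sum2=97
  after byte 1 (0xFB): sum1=93, sum2=190
  after byte 2 (0x5E): sum1=187, sum2=122
  after byte 3 (0x32): sum1=237, sum2=104
Checksum = sum2·256 + sum1 = 104·256 + 237 = 26861 = 0x68ED.

68ED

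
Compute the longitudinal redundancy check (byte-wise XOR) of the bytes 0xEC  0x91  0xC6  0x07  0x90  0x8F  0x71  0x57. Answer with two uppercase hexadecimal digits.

85

XOR the bytes together:
  start with 0xEC
  0xEC ⊕ 0x91 = 0x7D
  0x7D ⊕ 0xC6 = 0xBB
  0xBB ⊕ 0x07 = 0xBC
  0xBC ⊕ 0x90 = 0x2C
  0x2C ⊕ 0x8F = 0xA3
  0xA3 ⊕ 0x71 = 0xD2
  0xD2 ⊕ 0x57 = 0x85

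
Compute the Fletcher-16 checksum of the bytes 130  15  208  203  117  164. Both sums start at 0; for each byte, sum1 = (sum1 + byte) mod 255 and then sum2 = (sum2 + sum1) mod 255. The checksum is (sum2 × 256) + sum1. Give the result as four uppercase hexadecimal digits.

Running sums (mod 255):
  after byte 0 (130): sum1=130, sum2=130
  after byte 1 (15): sum1=145, sum2=20
  after byte 2 (208): sum1=98, sum2=118
  after byte 3 (203): sum1=46, sum2=164
  after byte 4 (117): sum1=163, sum2=72
  after byte 5 (164): sum1=72, sum2=144
Checksum = sum2·256 + sum1 = 144·256 + 72 = 36936 = 0x9048.

9048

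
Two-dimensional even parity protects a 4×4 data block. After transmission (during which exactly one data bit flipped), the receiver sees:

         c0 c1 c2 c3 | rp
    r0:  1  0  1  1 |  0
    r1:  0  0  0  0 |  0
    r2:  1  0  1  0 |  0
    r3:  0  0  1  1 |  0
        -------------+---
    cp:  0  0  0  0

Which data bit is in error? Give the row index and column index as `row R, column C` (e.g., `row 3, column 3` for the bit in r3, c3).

Recompute each row's even parity and compare to rp:
  r0: data parity 1, sent rp 0 → mismatch
  r1: data parity 0, sent rp 0 → ok
  r2: data parity 0, sent rp 0 → ok
  r3: data parity 0, sent rp 0 → ok
Recompute each column's even parity and compare to cp:
  c0: data parity 0, sent cp 0 → ok
  c1: data parity 0, sent cp 0 → ok
  c2: data parity 1, sent cp 0 → mismatch
  c3: data parity 0, sent cp 0 → ok
Exactly one row (r0) and one column (c2) fail → the flipped bit is at their intersection.

row 0, column 2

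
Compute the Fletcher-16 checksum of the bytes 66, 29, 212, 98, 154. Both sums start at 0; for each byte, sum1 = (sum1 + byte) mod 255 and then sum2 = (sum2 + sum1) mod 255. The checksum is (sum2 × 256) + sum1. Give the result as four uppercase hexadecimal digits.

9D31

Running sums (mod 255):
  after byte 0 (66): sum1=66, sum2=66
  after byte 1 (29): sum1=95, sum2=161
  after byte 2 (212): sum1=52, sum2=213
  after byte 3 (98): sum1=150, sum2=108
  after byte 4 (154): sum1=49, sum2=157
Checksum = sum2·256 + sum1 = 157·256 + 49 = 40241 = 0x9D31.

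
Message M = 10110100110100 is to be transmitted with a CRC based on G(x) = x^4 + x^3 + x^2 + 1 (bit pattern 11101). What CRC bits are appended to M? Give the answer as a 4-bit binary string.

Append 4 zeros: 101101001101000000. Divide by 11101 (XOR where the leading bit is 1):
  pos 0: 10110 XOR 11101 = 01011
  pos 1: 10111 XOR 11101 = 01010
  pos 2: 10100 XOR 11101 = 01001
  pos 3: 10010 XOR 11101 = 01111
  pos 4: 11111 XOR 11101 = 00010
  pos 7: 10101 XOR 11101 = 01000
  pos 8: 10000 XOR 11101 = 01101
  pos 9: 11010 XOR 11101 = 00111
  pos 11: 11100 XOR 11101 = 00001
Remainder (last 4 bits) = 0100. This is the CRC / FCS.

0100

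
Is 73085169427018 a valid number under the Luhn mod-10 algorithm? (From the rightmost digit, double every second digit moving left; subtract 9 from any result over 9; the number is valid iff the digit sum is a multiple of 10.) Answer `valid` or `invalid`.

From the right, keep odd positions and double even positions (subtract 9 from any doubled value over 9):
  doubled (positions 2,4,...): 2 5 8 3 1 0 5 → sum 24
  kept (positions 1,3,...): 8 0 2 9 1 8 3 → sum 31
Total = 55.
55 mod 10 = 5, so the number is invalid.

invalid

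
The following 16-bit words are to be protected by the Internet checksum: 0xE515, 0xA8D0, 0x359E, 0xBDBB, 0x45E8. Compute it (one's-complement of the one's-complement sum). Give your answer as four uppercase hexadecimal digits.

38D7

One's-complement addition (fold any carry out of bit 15 back into bit 0):
  0xE515 + 0xA8D0 = 0x18DE5 → wrap carry → 0x8DE6
  0x8DE6 + 0x359E = 0x0C384
  0xC384 + 0xBDBB = 0x1813F → wrap carry → 0x8140
  0x8140 + 0x45E8 = 0x0C728
One's-complement sum = 0xC728.
Checksum = ~0xC728 & 0xFFFF = 0x38D7.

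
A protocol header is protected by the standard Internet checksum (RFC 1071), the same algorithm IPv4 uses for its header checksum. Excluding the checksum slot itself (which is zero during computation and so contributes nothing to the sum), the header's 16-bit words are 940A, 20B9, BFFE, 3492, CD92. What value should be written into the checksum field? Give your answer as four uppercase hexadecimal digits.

8918

One's-complement addition (fold any carry out of bit 15 back into bit 0):
  0x940A + 0x20B9 = 0x0B4C3
  0xB4C3 + 0xBFFE = 0x174C1 → wrap carry → 0x74C2
  0x74C2 + 0x3492 = 0x0A954
  0xA954 + 0xCD92 = 0x176E6 → wrap carry → 0x76E7
One's-complement sum = 0x76E7.
Checksum = ~0x76E7 & 0xFFFF = 0x8918.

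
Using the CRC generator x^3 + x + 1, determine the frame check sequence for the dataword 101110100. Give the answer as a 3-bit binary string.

110

Append 3 zeros: 101110100000. Divide by 1011 (XOR where the leading bit is 1):
  pos 0: 1011 XOR 1011 = 0000
  pos 4: 1010 XOR 1011 = 0001
  pos 7: 1000 XOR 1011 = 0011
Remainder (last 3 bits) = 110. This is the CRC / FCS.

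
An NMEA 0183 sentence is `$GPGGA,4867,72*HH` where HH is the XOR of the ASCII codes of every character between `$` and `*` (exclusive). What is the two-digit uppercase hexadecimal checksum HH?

5E

XOR the ASCII codes of the payload characters:
  'G' = 0x47 → acc = 0x47
  'P' = 0x50 → acc = 0x17
  'G' = 0x47 → acc = 0x50
  'G' = 0x47 → acc = 0x17
  'A' = 0x41 → acc = 0x56
  ',' = 0x2C → acc = 0x7A
  '4' = 0x34 → acc = 0x4E
  '8' = 0x38 → acc = 0x76
  '6' = 0x36 → acc = 0x40
  '7' = 0x37 → acc = 0x77
  ',' = 0x2C → acc = 0x5B
  '7' = 0x37 → acc = 0x6C
  '2' = 0x32 → acc = 0x5E
Checksum = 0x5E.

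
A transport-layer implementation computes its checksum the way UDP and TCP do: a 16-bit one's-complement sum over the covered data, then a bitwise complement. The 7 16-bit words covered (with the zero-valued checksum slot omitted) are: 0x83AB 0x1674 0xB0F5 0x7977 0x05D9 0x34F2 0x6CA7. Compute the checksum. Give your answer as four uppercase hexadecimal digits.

One's-complement addition (fold any carry out of bit 15 back into bit 0):
  0x83AB + 0x1674 = 0x09A1F
  0x9A1F + 0xB0F5 = 0x14B14 → wrap carry → 0x4B15
  0x4B15 + 0x7977 = 0x0C48C
  0xC48C + 0x05D9 = 0x0CA65
  0xCA65 + 0x34F2 = 0x0FF57
  0xFF57 + 0x6CA7 = 0x16BFE → wrap carry → 0x6BFF
One's-complement sum = 0x6BFF.
Checksum = ~0x6BFF & 0xFFFF = 0x9400.

9400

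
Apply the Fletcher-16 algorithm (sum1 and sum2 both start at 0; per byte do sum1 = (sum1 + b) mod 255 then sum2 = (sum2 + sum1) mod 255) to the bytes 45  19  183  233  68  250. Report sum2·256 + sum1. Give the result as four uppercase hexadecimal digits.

8E21

Running sums (mod 255):
  after byte 0 (45): sum1=45, sum2=45
  after byte 1 (19): sum1=64, sum2=109
  after byte 2 (183): sum1=247, sum2=101
  after byte 3 (233): sum1=225, sum2=71
  after byte 4 (68): sum1=38, sum2=109
  after byte 5 (250): sum1=33, sum2=142
Checksum = sum2·256 + sum1 = 142·256 + 33 = 36385 = 0x8E21.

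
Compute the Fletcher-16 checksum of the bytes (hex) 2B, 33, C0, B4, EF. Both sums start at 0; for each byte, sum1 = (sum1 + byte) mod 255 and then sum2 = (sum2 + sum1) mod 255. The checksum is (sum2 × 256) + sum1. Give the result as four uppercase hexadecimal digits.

40C3

Running sums (mod 255):
  after byte 0 (2B): sum1=43, sum2=43
  after byte 1 (33): sum1=94, sum2=137
  after byte 2 (C0): sum1=31, sum2=168
  after byte 3 (B4): sum1=211, sum2=124
  after byte 4 (EF): sum1=195, sum2=64
Checksum = sum2·256 + sum1 = 64·256 + 195 = 16579 = 0x40C3.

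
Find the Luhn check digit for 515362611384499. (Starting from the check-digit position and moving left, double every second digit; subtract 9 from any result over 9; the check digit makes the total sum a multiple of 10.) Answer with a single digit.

3

Partial digits right→left: 9 9 4 4 8 3 1 1 6 2 6 3 5 1 5
Double every second digit counting from the check-digit position (so the 1st, 3rd, 5th, ... of the partial from the right).
  doubled (with −9 where >9): 9 8 7 2 3 3 1 1 → sum 34
  kept as-is: 9 4 3 1 2 3 1 → sum 23
Total = 34 + 23 = 57.
Check digit = (10 − (57 mod 10)) mod 10 = 3.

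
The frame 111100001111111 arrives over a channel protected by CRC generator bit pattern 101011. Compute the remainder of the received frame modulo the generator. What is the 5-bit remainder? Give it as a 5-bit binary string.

Modulo-2 division of 111100001111111 by 101011:
  pos 0: 111100 XOR 101011 = 010111
  pos 1: 101110 XOR 101011 = 000101
  pos 4: 101011 XOR 101011 = 000000
Remainder = 11111 (nonzero — an error is detected).

11111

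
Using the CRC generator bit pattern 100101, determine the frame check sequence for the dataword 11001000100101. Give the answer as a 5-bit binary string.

01101

Append 5 zeros: 1100100010010100000. Divide by 100101 (XOR where the leading bit is 1):
  pos 0: 110010 XOR 100101 = 010111
  pos 1: 101110 XOR 100101 = 001011
  pos 3: 101101 XOR 100101 = 001000
  pos 5: 100000 XOR 100101 = 000101
  pos 8: 101101 XOR 100101 = 001000
  pos 10: 100000 XOR 100101 = 000101
  pos 13: 101000 XOR 100101 = 001101
Remainder (last 5 bits) = 01101. This is the CRC / FCS.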